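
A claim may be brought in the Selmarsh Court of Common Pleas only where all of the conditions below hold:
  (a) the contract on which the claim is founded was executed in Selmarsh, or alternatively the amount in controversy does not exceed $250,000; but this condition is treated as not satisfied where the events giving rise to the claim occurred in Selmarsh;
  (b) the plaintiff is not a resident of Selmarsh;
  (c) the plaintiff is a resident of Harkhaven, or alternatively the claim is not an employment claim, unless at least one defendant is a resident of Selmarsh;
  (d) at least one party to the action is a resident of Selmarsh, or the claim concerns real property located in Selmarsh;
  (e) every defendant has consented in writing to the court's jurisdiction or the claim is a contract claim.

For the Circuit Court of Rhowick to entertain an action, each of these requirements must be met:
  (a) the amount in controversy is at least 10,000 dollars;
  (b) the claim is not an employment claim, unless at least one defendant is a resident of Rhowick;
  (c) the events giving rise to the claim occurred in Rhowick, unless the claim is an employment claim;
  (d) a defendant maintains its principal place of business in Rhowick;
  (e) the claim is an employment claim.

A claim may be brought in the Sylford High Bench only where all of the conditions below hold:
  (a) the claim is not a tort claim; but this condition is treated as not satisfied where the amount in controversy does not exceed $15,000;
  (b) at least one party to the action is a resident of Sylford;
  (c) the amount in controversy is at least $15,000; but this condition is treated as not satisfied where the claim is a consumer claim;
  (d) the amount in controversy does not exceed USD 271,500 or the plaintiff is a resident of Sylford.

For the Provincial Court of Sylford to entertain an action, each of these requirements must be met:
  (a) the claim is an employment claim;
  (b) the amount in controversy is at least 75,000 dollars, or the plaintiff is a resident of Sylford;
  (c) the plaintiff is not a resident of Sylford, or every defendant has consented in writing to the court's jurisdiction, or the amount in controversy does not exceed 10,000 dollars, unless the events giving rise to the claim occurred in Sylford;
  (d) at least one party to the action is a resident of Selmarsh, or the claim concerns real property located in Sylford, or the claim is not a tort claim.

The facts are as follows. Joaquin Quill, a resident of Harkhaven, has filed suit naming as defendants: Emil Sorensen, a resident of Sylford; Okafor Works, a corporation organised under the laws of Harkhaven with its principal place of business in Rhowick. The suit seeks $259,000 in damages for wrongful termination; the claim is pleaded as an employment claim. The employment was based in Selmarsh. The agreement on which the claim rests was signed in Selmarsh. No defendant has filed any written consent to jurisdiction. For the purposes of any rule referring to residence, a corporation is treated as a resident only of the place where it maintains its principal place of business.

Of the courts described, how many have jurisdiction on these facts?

3

The Selmarsh Court of Common Pleas:
  (a) The contract was executed in Selmarsh, so one alternative holds. But the carve-out bites: the operative events occurred in Selmarsh. Condition not met.
  (b) The plaintiff resides in Harkhaven, which is not Selmarsh. Met.
  (c) The plaintiff resides in Harkhaven, so one alternative holds. Met.
  (d) No party resides in Selmarsh; the claim does not concern real property — no alternative holds. Not satisfied.
  (e) No such written consent has been filed; the claim is an employment claim, not a contract claim — no alternative holds. Not met.
  → Not every requirement is met — no jurisdiction.
The Circuit Court of Rhowick:
  (a) The amount in controversy is $259,000, which meets the USD 10,000 floor. Satisfied.
  (b) The claim is an employment claim. However, Okafor Works resides in Rhowick, so the 'unless' proviso supplies this condition. Met.
  (c) The operative events occurred in Selmarsh, not Rhowick. However, the claim is an employment claim, so the 'unless' proviso supplies this condition. Met.
  (d) Okafor Works has its principal place of business in Rhowick. Met.
  (e) The claim is an employment claim. Met.
  → Every requirement is satisfied — jurisdiction.
The Sylford High Bench:
  (a) The claim is an employment claim, not a tort claim. And the carve-out is inapplicable — the amount in controversy is USD 259,000, above the 15,000 dollars ceiling. Met.
  (b) Emil Sorensen resides in Sylford. Satisfied.
  (c) The amount in controversy is USD 259,000, which meets the $15,000 floor. And the carve-out is inapplicable — the claim is an employment claim, not a consumer claim. Condition met.
  (d) The amount in controversy is USD 259,000, within the $271,500 ceiling, which satisfies one of the alternatives. Condition met.
  → All conditions met; jurisdiction exists.
The Provincial Court of Sylford:
  (a) The claim is an employment claim. Met.
  (b) The amount in controversy is $259,000, which meets the USD 75,000 floor, which satisfies one of the alternatives. Met.
  (c) The plaintiff resides in Harkhaven, which is not Sylford, so one alternative holds. Met.
  (d) The claim is an employment claim, not a tort claim, which satisfies one of the alternatives. Met.
  → All conditions met; jurisdiction exists.
Courts with jurisdiction: the Circuit Court of Rhowick, the Sylford High Bench, the Provincial Court of Sylford — 3 in total.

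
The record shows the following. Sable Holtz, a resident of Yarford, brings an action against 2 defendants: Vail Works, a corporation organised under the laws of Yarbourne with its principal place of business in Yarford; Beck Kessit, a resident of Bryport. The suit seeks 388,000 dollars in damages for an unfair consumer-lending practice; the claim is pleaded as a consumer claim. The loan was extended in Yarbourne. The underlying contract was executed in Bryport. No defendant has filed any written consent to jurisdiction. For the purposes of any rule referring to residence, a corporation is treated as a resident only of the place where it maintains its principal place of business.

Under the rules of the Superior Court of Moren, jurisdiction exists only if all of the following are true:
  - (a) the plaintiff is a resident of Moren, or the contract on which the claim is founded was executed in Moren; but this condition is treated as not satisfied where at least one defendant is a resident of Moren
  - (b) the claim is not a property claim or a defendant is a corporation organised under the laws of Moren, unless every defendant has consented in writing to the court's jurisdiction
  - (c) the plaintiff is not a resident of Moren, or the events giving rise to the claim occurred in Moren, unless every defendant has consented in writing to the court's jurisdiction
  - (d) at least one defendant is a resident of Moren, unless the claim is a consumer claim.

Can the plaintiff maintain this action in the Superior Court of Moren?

The Superior Court of Moren:
  (a) The plaintiff resides in Yarford, not Moren; the contract was executed in Bryport, not Moren — none of the alternatives is met. Not met.
  (b) The claim is a consumer claim, not a property claim, so one alternative holds. Satisfied.
  (c) The plaintiff resides in Yarford, which is not Moren, so one alternative holds. Condition met.
  (d) No defendant resides in Moren (they reside in Yarford, Bryport). However, the claim is a consumer claim, so the 'unless' proviso supplies this condition. Met.
  → At least one condition fails; no jurisdiction.

No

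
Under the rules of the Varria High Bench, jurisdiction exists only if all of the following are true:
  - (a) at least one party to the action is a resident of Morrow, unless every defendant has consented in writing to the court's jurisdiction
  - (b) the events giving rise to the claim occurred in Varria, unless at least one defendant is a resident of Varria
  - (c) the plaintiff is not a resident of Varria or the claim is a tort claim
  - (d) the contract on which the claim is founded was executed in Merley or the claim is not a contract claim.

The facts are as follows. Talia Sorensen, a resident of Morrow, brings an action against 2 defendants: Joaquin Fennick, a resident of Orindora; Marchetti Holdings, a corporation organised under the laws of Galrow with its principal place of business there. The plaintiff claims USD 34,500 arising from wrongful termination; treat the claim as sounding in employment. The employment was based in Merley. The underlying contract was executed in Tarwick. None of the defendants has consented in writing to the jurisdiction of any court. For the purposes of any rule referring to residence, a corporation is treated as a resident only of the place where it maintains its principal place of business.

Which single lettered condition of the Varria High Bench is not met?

The Varria High Bench:
  (a) Talia Sorensen resides in Morrow. Condition met.
  (b) The operative events occurred in Merley, not Varria. Nor does the 'unless' clause help: no defendant resides in Varria (they reside in Orindora, Galrow). Not satisfied.
  (c) The plaintiff resides in Morrow, which is not Varria, so this disjunct is met. Met.
  (d) The claim is an employment claim, not a contract claim — that alternative is enough. Met.
Only condition (b) fails.

(b)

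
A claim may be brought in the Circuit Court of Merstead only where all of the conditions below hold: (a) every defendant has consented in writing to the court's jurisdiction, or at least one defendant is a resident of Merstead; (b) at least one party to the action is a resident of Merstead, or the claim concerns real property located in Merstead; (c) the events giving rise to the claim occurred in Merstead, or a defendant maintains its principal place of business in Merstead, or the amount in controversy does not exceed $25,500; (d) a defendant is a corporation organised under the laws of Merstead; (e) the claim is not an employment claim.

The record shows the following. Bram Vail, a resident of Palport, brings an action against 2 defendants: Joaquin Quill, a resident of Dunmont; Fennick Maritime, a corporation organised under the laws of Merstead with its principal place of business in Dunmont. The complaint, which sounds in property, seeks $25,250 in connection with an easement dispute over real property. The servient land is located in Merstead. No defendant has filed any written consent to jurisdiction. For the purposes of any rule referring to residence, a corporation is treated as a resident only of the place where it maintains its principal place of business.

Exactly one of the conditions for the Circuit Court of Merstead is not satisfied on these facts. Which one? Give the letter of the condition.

(a)

The Circuit Court of Merstead:
  (a) No such written consent has been filed; no defendant resides in Merstead (they reside in Dunmont, Dunmont) — every alternative fails. Condition not met.
  (b) The property lies in Merstead, so one alternative holds. Met.
  (c) The operative events occurred in Merstead, so one alternative holds. Met.
  (d) Fennick Maritime is organised under the laws of Merstead. Satisfied.
  (e) The claim is a property claim, not an employment claim. Met.
Only condition (a) fails.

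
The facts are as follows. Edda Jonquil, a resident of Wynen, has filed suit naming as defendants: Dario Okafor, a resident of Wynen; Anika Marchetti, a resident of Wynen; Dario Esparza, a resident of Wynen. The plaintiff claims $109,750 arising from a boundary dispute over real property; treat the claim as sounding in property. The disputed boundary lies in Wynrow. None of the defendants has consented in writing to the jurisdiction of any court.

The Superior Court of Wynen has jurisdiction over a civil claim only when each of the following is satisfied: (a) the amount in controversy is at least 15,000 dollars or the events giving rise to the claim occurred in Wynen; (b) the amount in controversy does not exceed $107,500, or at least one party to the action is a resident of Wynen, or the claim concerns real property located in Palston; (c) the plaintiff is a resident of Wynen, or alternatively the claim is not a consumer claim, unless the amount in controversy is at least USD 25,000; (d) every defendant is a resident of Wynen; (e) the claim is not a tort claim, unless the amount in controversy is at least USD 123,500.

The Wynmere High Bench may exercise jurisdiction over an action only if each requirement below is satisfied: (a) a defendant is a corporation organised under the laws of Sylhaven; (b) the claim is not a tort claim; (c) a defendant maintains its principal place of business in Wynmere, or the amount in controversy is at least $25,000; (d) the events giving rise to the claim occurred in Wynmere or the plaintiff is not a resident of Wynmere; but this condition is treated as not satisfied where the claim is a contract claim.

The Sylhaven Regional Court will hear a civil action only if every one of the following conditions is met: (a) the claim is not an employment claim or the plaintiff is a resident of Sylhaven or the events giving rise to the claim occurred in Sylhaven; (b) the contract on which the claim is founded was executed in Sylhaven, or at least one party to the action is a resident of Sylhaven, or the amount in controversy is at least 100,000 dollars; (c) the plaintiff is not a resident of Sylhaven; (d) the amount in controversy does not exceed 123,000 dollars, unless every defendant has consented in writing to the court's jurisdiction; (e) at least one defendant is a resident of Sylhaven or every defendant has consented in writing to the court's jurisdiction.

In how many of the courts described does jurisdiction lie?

1

The Superior Court of Wynen:
  (a) The amount in controversy is $109,750, which meets the $15,000 floor, so this disjunct is met. Condition met.
  (b) Edda Jonquil resides in Wynen, so one alternative holds. Met.
  (c) The plaintiff resides in Wynen, so this disjunct is met. Satisfied.
  (d) The defendants reside as follows — Dario Okafor in Wynen, Anika Marchetti in Wynen, Dario Esparza in Wynen — all in Wynen. Condition met.
  (e) The claim is a property claim, not a tort claim. Met.
  → The court has jurisdiction.
The Wynmere High Bench:
  (a) No defendant is a corporation. Condition not met.
  (b) The claim is a property claim, not a tort claim. Satisfied.
  (c) The amount in controversy is USD 109,750, which meets the USD 25,000 floor, so one alternative holds. Satisfied.
  (d) The plaintiff resides in Wynen, which is not Wynmere, so one alternative holds. The exception is not triggered, since the claim is a property claim, not a contract claim. Satisfied.
  → Not every requirement is met — no jurisdiction.
The Sylhaven Regional Court:
  (a) The claim is a property claim, not an employment claim, which satisfies one of the alternatives. Satisfied.
  (b) The amount in controversy is $109,750, which meets the 100,000 dollars floor — that alternative is enough. Condition met.
  (c) The plaintiff resides in Wynen, which is not Sylhaven. Condition met.
  (d) The amount in controversy is $109,750, within the USD 123,000 ceiling. Satisfied.
  (e) No defendant resides in Sylhaven (they reside in Wynen, Wynen, Wynen); no such written consent has been filed — no alternative holds. Condition not met.
  → Not every requirement is met — no jurisdiction.
Courts with jurisdiction: the Superior Court of Wynen — 1 in total.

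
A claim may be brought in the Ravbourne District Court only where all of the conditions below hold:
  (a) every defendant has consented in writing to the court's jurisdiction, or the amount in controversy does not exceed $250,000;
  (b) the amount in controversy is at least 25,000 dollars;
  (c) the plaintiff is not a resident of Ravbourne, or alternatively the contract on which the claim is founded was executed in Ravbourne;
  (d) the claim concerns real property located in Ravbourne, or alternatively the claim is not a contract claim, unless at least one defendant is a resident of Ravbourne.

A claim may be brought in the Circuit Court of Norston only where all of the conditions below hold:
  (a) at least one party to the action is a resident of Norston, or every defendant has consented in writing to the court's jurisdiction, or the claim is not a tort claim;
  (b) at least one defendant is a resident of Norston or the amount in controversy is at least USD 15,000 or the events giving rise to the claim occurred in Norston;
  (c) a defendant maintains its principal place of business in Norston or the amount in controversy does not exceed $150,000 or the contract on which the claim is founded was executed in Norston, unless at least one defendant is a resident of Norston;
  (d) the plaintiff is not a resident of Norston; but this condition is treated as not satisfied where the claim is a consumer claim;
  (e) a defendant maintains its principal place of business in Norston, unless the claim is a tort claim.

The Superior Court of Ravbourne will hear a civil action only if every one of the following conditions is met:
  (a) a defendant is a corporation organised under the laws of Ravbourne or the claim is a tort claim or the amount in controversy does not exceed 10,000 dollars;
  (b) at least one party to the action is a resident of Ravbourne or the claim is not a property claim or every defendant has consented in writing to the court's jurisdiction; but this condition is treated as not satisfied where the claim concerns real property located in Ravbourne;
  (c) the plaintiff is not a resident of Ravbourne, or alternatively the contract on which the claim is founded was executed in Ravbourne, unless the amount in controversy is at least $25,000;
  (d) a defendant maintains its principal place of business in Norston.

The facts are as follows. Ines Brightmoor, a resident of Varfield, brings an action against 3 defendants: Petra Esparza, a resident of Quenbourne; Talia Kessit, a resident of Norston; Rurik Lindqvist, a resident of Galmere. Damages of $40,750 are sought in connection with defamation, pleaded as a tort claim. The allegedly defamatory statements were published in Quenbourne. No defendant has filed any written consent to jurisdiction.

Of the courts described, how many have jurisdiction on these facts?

2

The Ravbourne District Court:
  (a) The amount in controversy is USD 40,750, within the USD 250,000 ceiling, so this disjunct is met. Condition met.
  (b) The amount in controversy is 40,750 dollars, which meets the USD 25,000 floor. Satisfied.
  (c) The plaintiff resides in Varfield, which is not Ravbourne, so one alternative holds. Condition met.
  (d) The claim is a tort claim, not a contract claim — that alternative is enough. Met.
  → Every requirement is satisfied — jurisdiction.
The Circuit Court of Norston:
  (a) Talia Kessit resides in Norston, which satisfies one of the alternatives. Condition met.
  (b) Talia Kessit resides in Norston — that alternative is enough. Met.
  (c) The amount in controversy is $40,750, within the $150,000 ceiling, so one alternative holds. Satisfied.
  (d) The plaintiff resides in Varfield, which is not Norston. And the carve-out is inapplicable — the claim is a tort claim, not a consumer claim. Satisfied.
  (e) No defendant is a corporation. However, the claim is a tort claim, so the 'unless' proviso supplies this condition. Met.
  → All conditions met; jurisdiction exists.
The Superior Court of Ravbourne:
  (a) The claim is a tort claim, so this disjunct is met. Met.
  (b) The claim is a tort claim, not a property claim, which satisfies one of the alternatives. The carve-out does not apply: the claim does not concern real property. Met.
  (c) The plaintiff resides in Varfield, which is not Ravbourne, so this disjunct is met. Satisfied.
  (d) No defendant is a corporation. Not met.
  → The court lacks jurisdiction.
Courts with jurisdiction: the Ravbourne District Court, the Circuit Court of Norston — 2 in total.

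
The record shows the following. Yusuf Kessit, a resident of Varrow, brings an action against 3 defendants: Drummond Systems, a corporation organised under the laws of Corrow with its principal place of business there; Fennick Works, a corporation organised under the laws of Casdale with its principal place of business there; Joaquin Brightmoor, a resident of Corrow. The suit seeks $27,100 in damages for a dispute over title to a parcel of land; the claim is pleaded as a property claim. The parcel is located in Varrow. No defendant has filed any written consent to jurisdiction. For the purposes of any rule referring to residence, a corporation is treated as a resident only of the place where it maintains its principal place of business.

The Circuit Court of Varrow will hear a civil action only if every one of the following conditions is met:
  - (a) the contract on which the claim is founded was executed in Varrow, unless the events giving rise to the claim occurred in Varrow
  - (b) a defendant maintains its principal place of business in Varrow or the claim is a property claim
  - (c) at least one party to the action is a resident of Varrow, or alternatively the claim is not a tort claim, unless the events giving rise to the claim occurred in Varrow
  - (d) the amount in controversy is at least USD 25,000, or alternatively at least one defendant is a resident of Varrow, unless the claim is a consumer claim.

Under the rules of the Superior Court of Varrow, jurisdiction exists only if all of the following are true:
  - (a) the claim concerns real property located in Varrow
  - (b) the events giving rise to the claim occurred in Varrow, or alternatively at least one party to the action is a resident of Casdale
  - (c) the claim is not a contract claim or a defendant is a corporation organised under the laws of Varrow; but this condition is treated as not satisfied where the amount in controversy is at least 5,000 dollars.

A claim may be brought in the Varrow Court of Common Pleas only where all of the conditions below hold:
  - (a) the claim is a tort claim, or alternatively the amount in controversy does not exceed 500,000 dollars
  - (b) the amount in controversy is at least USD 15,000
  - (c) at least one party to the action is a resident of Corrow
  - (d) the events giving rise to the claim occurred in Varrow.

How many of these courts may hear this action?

2

The Circuit Court of Varrow:
  (a) No contract (and hence no place of execution) is alleged. However, the operative events occurred in Varrow, so the 'unless' proviso supplies this condition. Satisfied.
  (b) The claim is a property claim — that alternative is enough. Satisfied.
  (c) Yusuf Kessit resides in Varrow, so one alternative holds. Satisfied.
  (d) The amount in controversy is $27,100, which meets the USD 25,000 floor, so one alternative holds. Met.
  → Every requirement is satisfied — jurisdiction.
The Superior Court of Varrow:
  (a) The property lies in Varrow. Met.
  (b) The operative events occurred in Varrow — that alternative is enough. Met.
  (c) The claim is a property claim, not a contract claim, so this disjunct is met. But the amount in controversy is 27,100 dollars, which meets the $5,000 floor, triggering the carve-out and defeating this condition. Fails.
  → Not every requirement is met — no jurisdiction.
The Varrow Court of Common Pleas:
  (a) The amount in controversy is USD 27,100, within the 500,000 dollars ceiling, which satisfies one of the alternatives. Condition met.
  (b) The amount in controversy is $27,100, which meets the $15,000 floor. Condition met.
  (c) Drummond Systems resides in Corrow. Condition met.
  (d) The operative events occurred in Varrow. Condition met.
  → The court has jurisdiction.
Courts with jurisdiction: the Circuit Court of Varrow, the Varrow Court of Common Pleas — 2 in total.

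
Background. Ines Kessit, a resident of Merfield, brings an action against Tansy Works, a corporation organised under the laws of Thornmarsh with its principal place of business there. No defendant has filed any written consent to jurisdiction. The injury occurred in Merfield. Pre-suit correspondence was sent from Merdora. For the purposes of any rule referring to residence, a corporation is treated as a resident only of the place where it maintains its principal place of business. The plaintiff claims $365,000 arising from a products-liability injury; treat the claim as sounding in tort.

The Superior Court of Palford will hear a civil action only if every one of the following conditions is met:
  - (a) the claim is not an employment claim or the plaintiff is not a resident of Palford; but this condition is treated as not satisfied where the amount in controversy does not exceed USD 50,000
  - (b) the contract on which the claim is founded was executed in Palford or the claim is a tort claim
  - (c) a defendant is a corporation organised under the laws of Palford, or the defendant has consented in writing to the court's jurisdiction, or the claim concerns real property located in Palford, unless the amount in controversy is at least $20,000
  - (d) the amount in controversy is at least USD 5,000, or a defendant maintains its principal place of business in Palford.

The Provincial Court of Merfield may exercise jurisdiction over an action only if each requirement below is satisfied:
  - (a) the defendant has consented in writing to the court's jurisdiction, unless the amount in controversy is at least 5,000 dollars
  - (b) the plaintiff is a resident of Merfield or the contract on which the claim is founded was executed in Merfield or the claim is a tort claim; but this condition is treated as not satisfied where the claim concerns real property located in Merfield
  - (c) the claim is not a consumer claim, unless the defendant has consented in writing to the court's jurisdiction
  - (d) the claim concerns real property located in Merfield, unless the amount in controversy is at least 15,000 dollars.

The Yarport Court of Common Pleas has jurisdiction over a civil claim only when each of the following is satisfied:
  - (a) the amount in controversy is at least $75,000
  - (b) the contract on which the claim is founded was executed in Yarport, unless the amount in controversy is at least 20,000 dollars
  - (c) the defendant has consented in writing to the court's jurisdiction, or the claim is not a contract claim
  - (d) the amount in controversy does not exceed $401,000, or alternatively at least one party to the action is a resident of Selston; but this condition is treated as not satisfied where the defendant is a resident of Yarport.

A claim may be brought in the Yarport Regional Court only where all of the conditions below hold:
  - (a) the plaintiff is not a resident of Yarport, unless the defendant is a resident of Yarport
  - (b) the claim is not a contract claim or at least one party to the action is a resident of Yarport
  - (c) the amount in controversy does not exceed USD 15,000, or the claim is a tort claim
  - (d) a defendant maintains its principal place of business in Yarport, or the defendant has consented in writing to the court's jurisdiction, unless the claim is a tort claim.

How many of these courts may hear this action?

The Superior Court of Palford:
  (a) The claim is a tort claim, not an employment claim, so this disjunct is met. The exception is not triggered, since the amount in controversy is $365,000, above the $50,000 ceiling. Satisfied.
  (b) The claim is a tort claim, so this disjunct is met. Condition met.
  (c) The corporate defendant(s) are organised in Thornmarsh, not Palford; no such written consent has been filed; the claim does not concern real property — none of the alternatives is met. However, the amount in controversy is $365,000, which meets the $20,000 floor, so the 'unless' proviso supplies this condition. Met.
  (d) The amount in controversy is $365,000, which meets the USD 5,000 floor, so this disjunct is met. Met.
  → The court has jurisdiction.
The Provincial Court of Merfield:
  (a) No such written consent has been filed. But the amount in controversy is 365,000 dollars, which meets the USD 5,000 floor, and the 'unless' clause therefore excuses the requirement. Satisfied.
  (b) The plaintiff resides in Merfield — that alternative is enough. The carve-out does not apply: the claim does not concern real property. Met.
  (c) The claim is a tort claim, not a consumer claim. Condition met.
  (d) The claim does not concern real property. The proviso rescues it, though: the amount in controversy is $365,000, which meets the USD 15,000 floor. Satisfied.
  → Jurisdiction lies.
The Yarport Court of Common Pleas:
  (a) The amount in controversy is $365,000, which meets the USD 75,000 floor. Condition met.
  (b) No contract (and hence no place of execution) is alleged. But the amount in controversy is USD 365,000, which meets the $20,000 floor, and the 'unless' clause therefore excuses the requirement. Satisfied.
  (c) The claim is a tort claim, not a contract claim, which satisfies one of the alternatives. Satisfied.
  (d) The amount in controversy is $365,000, within the $401,000 ceiling — that alternative is enough. And the carve-out is inapplicable — the defendant resides in Thornmarsh, not Yarport. Met.
  → Jurisdiction lies.
The Yarport Regional Court:
  (a) The plaintiff resides in Merfield, which is not Yarport. Condition met.
  (b) The claim is a tort claim, not a contract claim, so one alternative holds. Condition met.
  (c) The claim is a tort claim, which satisfies one of the alternatives. Met.
  (d) The corporate defendant(s) have their principal place of business in Thornmarsh, not Yarport; no such written consent has been filed — every alternative fails. The proviso rescues it, though: the claim is a tort claim. Satisfied.
  → Every requirement is satisfied — jurisdiction.
Courts with jurisdiction: the Superior Court of Palford, the Provincial Court of Merfield, the Yarport Court of Common Pleas, the Yarport Regional Court — 4 in total.

4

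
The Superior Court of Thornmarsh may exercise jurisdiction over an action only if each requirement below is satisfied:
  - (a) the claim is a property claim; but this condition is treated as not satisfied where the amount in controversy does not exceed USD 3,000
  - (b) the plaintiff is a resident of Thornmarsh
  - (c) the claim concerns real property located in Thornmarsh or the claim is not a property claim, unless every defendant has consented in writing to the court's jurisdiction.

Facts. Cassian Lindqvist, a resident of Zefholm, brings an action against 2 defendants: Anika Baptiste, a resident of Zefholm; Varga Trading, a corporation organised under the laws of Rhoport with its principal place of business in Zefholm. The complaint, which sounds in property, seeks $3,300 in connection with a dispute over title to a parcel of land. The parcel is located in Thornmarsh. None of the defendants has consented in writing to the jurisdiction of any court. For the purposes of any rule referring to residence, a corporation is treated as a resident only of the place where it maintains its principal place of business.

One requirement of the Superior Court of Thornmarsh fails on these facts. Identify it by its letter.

The Superior Court of Thornmarsh:
  (a) The claim is a property claim. The exception is not triggered, since the amount in controversy is USD 3,300, above the $3,000 ceiling. Condition met.
  (b) The plaintiff resides in Zefholm, not Thornmarsh. Condition not met.
  (c) The property lies in Thornmarsh, which satisfies one of the alternatives. Satisfied.
Only condition (b) fails.

(b)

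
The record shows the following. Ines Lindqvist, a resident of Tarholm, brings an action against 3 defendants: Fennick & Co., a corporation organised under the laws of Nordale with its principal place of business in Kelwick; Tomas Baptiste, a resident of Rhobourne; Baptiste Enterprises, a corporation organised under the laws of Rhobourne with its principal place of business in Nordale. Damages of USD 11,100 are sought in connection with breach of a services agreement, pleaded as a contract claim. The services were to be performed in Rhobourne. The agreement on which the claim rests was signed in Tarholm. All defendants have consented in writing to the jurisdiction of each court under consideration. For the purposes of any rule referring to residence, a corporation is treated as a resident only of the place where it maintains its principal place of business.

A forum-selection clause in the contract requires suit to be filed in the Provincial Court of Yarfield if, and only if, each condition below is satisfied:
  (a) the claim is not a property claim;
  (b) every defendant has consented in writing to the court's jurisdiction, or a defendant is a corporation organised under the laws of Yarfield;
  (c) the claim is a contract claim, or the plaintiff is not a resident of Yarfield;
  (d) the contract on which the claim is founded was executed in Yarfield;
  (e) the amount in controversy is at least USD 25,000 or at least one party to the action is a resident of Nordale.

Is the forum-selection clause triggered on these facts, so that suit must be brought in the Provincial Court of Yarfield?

The Provincial Court of Yarfield:
  (a) The claim is a contract claim, not a property claim. Met.
  (b) Every defendant has filed written consent, so this disjunct is met. Satisfied.
  (c) The claim is a contract claim, so one alternative holds. Met.
  (d) The contract was executed in Tarholm, not Yarfield. Fails.
  (e) Baptiste Enterprises resides in Nordale — that alternative is enough. Satisfied.
  → The clause does not apply.

No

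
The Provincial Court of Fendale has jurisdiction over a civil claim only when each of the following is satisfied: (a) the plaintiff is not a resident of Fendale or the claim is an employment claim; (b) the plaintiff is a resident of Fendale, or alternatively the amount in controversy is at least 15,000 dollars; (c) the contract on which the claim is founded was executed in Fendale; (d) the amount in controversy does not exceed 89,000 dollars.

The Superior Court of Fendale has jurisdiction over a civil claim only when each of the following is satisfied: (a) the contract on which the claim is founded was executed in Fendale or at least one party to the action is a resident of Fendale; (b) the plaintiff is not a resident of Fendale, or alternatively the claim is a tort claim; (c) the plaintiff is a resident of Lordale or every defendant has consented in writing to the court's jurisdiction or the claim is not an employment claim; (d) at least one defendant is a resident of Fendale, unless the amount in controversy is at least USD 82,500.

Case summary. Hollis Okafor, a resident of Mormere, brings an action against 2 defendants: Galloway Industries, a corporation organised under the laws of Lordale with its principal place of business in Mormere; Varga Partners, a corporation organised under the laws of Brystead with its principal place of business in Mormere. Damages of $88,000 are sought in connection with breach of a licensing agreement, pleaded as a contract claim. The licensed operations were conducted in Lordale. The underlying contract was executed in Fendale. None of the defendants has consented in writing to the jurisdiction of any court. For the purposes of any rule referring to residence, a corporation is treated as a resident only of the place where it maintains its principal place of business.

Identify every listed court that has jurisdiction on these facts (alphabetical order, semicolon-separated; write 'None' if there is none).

the Provincial Court of Fendale; the Superior Court of Fendale

The Provincial Court of Fendale:
  (a) The plaintiff resides in Mormere, which is not Fendale — that alternative is enough. Condition met.
  (b) The amount in controversy is 88,000 dollars, which meets the 15,000 dollars floor, which satisfies one of the alternatives. Condition met.
  (c) The contract was executed in Fendale. Met.
  (d) The amount in controversy is $88,000, within the USD 89,000 ceiling. Condition met.
  → The court has jurisdiction.
The Superior Court of Fendale:
  (a) The contract was executed in Fendale, so one alternative holds. Met.
  (b) The plaintiff resides in Mormere, which is not Fendale — that alternative is enough. Condition met.
  (c) The claim is a contract claim, not an employment claim, so this disjunct is met. Condition met.
  (d) No defendant resides in Fendale (they reside in Mormere, Mormere). However, the amount in controversy is 88,000 dollars, which meets the 82,500 dollars floor, so the 'unless' proviso supplies this condition. Met.
  → Every requirement is satisfied — jurisdiction.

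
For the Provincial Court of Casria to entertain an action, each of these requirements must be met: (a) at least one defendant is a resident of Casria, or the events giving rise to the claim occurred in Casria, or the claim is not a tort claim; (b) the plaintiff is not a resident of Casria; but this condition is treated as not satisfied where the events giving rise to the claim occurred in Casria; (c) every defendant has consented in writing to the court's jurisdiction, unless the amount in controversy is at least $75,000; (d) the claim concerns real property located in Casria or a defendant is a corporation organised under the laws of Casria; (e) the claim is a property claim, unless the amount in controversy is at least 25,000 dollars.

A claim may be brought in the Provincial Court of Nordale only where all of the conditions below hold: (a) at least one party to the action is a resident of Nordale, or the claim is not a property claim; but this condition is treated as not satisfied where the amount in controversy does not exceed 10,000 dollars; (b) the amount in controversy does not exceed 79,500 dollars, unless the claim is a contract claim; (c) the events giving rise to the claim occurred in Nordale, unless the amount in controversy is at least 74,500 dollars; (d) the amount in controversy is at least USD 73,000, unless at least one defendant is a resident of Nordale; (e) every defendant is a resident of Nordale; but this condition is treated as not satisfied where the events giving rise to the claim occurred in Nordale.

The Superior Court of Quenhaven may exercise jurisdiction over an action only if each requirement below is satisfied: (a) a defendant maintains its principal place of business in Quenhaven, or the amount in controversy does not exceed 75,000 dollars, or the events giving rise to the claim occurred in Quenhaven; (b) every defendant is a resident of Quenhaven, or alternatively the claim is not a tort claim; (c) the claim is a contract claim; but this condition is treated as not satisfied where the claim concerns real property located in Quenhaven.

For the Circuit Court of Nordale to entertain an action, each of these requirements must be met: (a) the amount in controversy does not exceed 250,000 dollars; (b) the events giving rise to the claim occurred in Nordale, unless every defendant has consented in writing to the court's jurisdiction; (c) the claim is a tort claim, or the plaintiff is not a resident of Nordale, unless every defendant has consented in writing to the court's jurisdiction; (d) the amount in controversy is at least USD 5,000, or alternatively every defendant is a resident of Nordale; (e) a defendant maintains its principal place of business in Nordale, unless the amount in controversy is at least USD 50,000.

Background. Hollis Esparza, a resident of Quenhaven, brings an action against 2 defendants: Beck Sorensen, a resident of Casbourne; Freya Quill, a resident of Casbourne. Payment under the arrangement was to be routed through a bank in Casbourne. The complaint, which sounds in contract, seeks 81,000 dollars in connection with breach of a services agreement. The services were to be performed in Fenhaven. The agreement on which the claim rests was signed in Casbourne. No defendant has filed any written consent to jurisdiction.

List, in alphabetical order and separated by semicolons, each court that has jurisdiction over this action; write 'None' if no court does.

None

The Provincial Court of Casria:
  (a) The claim is a contract claim, not a tort claim, which satisfies one of the alternatives. Satisfied.
  (b) The plaintiff resides in Quenhaven, which is not Casria. And the carve-out is inapplicable — the operative events occurred in Fenhaven, not Casria. Met.
  (c) No such written consent has been filed. But the amount in controversy is USD 81,000, which meets the USD 75,000 floor, and the 'unless' clause therefore excuses the requirement. Condition met.
  (d) The claim does not concern real property; no defendant is a corporation — no alternative holds. Not met.
  (e) The claim is a contract claim, not a property claim. The proviso rescues it, though: the amount in controversy is 81,000 dollars, which meets the $25,000 floor. Satisfied.
  → Not every requirement is met — no jurisdiction.
The Provincial Court of Nordale:
  (a) The claim is a contract claim, not a property claim — that alternative is enough. The carve-out does not apply: the amount in controversy is 81,000 dollars, above the 10,000 dollars ceiling. Satisfied.
  (b) The amount in controversy is 81,000 dollars, above the USD 79,500 ceiling. The proviso rescues it, though: the claim is a contract claim. Satisfied.
  (c) The operative events occurred in Fenhaven, not Nordale. But the amount in controversy is $81,000, which meets the USD 74,500 floor, and the 'unless' clause therefore excuses the requirement. Condition met.
  (d) The amount in controversy is USD 81,000, which meets the 73,000 dollars floor. Met.
  (e) The defendants reside as follows — Beck Sorensen in Casbourne, Freya Quill in Casbourne — not all in Nordale. Not met.
  → Not every requirement is met — no jurisdiction.
The Superior Court of Quenhaven:
  (a) No defendant is a corporation; the amount in controversy is $81,000, above the USD 75,000 ceiling; the operative events occurred in Fenhaven, not Quenhaven — every alternative fails. Not met.
  (b) The claim is a contract claim, not a tort claim, so this disjunct is met. Met.
  (c) The claim is a contract claim. The exception is not triggered, since the claim does not concern real property. Satisfied.
  → No jurisdiction.
The Circuit Court of Nordale:
  (a) The amount in controversy is $81,000, within the 250,000 dollars ceiling. Met.
  (b) The operative events occurred in Fenhaven, not Nordale. And no such written consent has been filed, so the proviso does not save it. Condition not met.
  (c) The plaintiff resides in Quenhaven, which is not Nordale, which satisfies one of the alternatives. Met.
  (d) The amount in controversy is USD 81,000, which meets the $5,000 floor, which satisfies one of the alternatives. Met.
  (e) No defendant is a corporation. The proviso rescues it, though: the amount in controversy is 81,000 dollars, which meets the 50,000 dollars floor. Condition met.
  → At least one condition fails; no jurisdiction.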